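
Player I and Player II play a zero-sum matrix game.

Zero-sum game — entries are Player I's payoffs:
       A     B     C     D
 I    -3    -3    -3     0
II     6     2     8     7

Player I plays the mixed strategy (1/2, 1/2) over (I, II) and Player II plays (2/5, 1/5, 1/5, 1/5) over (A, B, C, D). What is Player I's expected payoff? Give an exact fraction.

Against (2/5, 1/5, 1/5, 1/5), each row's expected payoff is I: -12/5; II: 29/5.
Taking the (1/2, 1/2)-weighted average: (1/2)·(-12/5) + (1/2)·(29/5) = 17/10.

17/10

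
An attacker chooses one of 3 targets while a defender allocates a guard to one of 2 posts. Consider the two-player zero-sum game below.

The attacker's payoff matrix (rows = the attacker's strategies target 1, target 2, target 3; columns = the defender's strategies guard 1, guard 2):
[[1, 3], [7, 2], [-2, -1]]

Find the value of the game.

19/7

Row target 3 is strictly dominated by row target 1, so the attacker never plays it.
The remaining 2×2 game on (target 1, target 2) × (guard 1, guard 2) has no saddle point. Let the attacker play target 1 with probability p; indifference gives p + 7(1−p) = 3p + 2(1−p), so p = 5/7.
Similarly the defender's optimal q on guard 1 is 1/7, and the value is 1·(1/7) + (3)·(6/7) = 19/7.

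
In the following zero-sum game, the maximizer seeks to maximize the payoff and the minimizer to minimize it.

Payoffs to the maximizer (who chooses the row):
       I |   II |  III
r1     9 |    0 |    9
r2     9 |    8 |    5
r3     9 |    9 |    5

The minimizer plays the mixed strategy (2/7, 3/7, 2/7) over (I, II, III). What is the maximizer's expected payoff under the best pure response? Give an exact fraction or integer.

r1: (9)·(2/7) + (0)·(3/7) + (9)·(2/7) = 36/7.
r2: (9)·(2/7) + (8)·(3/7) + (5)·(2/7) = 52/7.
r3: (9)·(2/7) + (9)·(3/7) + (5)·(2/7) = 55/7.
The best pure response is r3 with expected payoff 55/7.

55/7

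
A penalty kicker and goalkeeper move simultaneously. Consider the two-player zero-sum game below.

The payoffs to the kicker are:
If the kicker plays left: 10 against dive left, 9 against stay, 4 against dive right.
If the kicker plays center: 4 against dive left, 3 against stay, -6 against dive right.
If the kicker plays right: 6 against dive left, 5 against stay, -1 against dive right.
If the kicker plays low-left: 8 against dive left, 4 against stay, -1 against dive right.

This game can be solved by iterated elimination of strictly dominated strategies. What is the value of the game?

4

Column stay is strictly dominated by dive right for the goalkeeper (4<9, -6<3, -1<5, -1<4); eliminate stay.
Row center is strictly dominated by row left (10>4, 4>-6); eliminate center.
Column dive left is strictly dominated by dive right for the goalkeeper (4<10, -1<6, -1<8); eliminate dive left.
Row right is strictly dominated by row left (4>-1); eliminate right.
Row low-left is strictly dominated by row left (4>-1); eliminate low-left.
Only (left, dive right) remains, with payoff 4.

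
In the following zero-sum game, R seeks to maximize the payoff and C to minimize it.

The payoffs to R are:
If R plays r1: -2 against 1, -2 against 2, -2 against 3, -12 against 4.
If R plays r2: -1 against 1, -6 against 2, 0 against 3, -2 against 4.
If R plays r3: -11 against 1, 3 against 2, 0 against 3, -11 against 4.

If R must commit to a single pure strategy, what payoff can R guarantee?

-6

The worst-case payoff for each row is r1: -12, r2: -6, r3: -11.
The best of these is -6.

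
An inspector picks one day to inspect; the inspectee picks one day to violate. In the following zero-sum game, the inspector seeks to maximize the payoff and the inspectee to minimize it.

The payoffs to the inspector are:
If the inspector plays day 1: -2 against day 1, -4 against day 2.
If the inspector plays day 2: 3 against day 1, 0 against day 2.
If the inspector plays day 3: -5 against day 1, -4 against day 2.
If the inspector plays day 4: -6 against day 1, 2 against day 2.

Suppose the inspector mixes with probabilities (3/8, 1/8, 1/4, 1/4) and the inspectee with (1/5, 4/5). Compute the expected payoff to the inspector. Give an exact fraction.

-89/40

Against (1/5, 4/5), each row's expected payoff is day 1: -18/5; day 2: 3/5; day 3: -21/5; day 4: 2/5.
Taking the (3/8, 1/8, 1/4, 1/4)-weighted average: (3/8)·(-18/5) + (1/8)·(3/5) + (1/4)·(-21/5) + (1/4)·(2/5) = -89/40.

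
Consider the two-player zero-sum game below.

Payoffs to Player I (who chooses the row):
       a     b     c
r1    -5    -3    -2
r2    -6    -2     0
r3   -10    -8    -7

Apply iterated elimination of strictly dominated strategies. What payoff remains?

-5

Column b is strictly dominated by a for Player II (-5<-3, -6<-2, -10<-8); eliminate b.
Row r3 is strictly dominated by row r1 (-5>-10, -2>-7); eliminate r3.
Column c is strictly dominated by a for Player II (-5<-2, -6<0); eliminate c.
Row r2 is strictly dominated by row r1 (-5>-6); eliminate r2.
Only (r1, a) remains, with payoff -5.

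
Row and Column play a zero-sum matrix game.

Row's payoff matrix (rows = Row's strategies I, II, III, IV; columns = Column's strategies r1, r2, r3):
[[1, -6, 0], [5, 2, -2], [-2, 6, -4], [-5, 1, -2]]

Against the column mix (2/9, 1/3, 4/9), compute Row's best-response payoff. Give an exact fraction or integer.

8/9

I: (1)·(2/9) + (-6)·(1/3) + (0)·(4/9) = -16/9.
II: (5)·(2/9) + (2)·(1/3) + (-2)·(4/9) = 8/9.
III: (-2)·(2/9) + (6)·(1/3) + (-4)·(4/9) = -2/9.
IV: (-5)·(2/9) + (1)·(1/3) + (-2)·(4/9) = -5/3.
The best pure response is II with expected payoff 8/9.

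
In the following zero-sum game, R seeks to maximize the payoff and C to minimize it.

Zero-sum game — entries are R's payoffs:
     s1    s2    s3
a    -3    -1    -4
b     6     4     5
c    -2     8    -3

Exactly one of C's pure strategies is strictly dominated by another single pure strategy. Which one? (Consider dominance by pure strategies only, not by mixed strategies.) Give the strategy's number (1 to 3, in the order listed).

1

C prefers columns that give R less. Compare s1 with s3: -4 < -3, 5 < 6, -3 < -2.
So s3 strictly dominates s1 for C; s1 is strictly dominated.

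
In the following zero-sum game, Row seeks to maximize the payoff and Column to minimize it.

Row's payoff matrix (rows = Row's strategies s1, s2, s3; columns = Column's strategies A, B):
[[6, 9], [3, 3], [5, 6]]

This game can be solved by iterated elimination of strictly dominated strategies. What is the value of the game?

6

Row s2 is strictly dominated by row s1 (6>3, 9>3); eliminate s2.
Column B is strictly dominated by A for Column (6<9, 5<6); eliminate B.
Row s3 is strictly dominated by row s1 (6>5); eliminate s3.
Only (s1, A) remains, with payoff 6.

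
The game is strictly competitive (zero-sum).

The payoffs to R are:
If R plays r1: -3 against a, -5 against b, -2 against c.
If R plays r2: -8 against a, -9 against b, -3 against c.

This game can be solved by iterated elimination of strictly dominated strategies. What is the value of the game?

Column c is strictly dominated by a for C (-3<-2, -8<-3); eliminate c.
Row r2 is strictly dominated by row r1 (-3>-8, -5>-9); eliminate r2.
Column a is strictly dominated by b for C (-5<-3); eliminate a.
Only (r1, b) remains, with payoff -5.

-5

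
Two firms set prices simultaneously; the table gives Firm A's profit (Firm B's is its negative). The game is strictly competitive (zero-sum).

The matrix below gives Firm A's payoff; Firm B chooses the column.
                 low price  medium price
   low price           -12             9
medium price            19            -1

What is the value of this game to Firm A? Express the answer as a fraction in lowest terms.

Row minima are -12 and -1, so Firm A's maximin is -1; column maxima are 19 and 9, so Firm B's minimax is 9. These differ, so the equilibrium is in mixed strategies.
Let Firm A play low price with probability p. Firm B is indifferent when −12p + 19(1−p) = 9p − (1−p), giving p = 20/41.
Let Firm B play low price with probability q. Firm A is indifferent when −12q + 9(1−q) = 19q − (1−q), giving q = 10/41.
The value is -12·(10/41) + (9)·(31/41) = 159/41.

159/41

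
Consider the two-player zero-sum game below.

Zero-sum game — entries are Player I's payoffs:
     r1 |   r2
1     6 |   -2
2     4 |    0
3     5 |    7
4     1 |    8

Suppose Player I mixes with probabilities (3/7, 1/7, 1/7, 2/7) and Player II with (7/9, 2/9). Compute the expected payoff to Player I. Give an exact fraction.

Against (7/9, 2/9), each row's expected payoff is 1: 38/9; 2: 28/9; 3: 49/9; 4: 23/9.
Taking the (3/7, 1/7, 1/7, 2/7)-weighted average: (3/7)·(38/9) + (1/7)·(28/9) + (1/7)·(49/9) + (2/7)·(23/9) = 79/21.

79/21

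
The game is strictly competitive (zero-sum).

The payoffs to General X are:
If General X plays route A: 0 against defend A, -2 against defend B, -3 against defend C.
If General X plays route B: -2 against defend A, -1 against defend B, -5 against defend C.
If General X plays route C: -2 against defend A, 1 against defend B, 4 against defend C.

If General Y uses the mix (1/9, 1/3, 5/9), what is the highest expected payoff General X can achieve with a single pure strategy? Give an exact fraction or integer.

route A: (0)·(1/9) + (-2)·(1/3) + (-3)·(5/9) = -7/3.
route B: (-2)·(1/9) + (-1)·(1/3) + (-5)·(5/9) = -10/3.
route C: (-2)·(1/9) + (1)·(1/3) + (4)·(5/9) = 7/3.
The best pure response is route C with expected payoff 7/3.

7/3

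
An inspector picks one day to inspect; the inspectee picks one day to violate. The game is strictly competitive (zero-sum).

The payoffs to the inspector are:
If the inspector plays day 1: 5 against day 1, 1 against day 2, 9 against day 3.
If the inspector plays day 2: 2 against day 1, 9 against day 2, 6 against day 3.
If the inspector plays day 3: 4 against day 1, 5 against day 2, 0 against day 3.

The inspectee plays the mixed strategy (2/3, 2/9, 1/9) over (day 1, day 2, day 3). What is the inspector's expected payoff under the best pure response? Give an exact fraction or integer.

41/9

day 1: (5)·(2/3) + (1)·(2/9) + (9)·(1/9) = 41/9.
day 2: (2)·(2/3) + (9)·(2/9) + (6)·(1/9) = 4.
day 3: (4)·(2/3) + (5)·(2/9) + (0)·(1/9) = 34/9.
The best pure response is day 1 with expected payoff 41/9.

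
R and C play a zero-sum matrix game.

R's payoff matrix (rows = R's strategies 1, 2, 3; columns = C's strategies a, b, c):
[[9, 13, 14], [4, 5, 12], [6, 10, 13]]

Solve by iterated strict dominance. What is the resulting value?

Column c is strictly dominated by a for C (9<14, 4<12, 6<13); eliminate c.
Column b is strictly dominated by a for C (9<13, 4<5, 6<10); eliminate b.
Row 3 is strictly dominated by row 1 (9>6); eliminate 3.
Row 2 is strictly dominated by row 1 (9>4); eliminate 2.
Only (1, a) remains, with payoff 9.

9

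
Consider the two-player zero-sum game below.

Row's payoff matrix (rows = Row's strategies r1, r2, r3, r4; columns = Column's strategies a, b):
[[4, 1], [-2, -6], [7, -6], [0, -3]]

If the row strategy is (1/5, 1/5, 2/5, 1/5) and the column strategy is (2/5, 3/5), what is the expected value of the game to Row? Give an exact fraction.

-28/25

Against (2/5, 3/5), each row's expected payoff is r1: 11/5; r2: -22/5; r3: -4/5; r4: -9/5.
Taking the (1/5, 1/5, 2/5, 1/5)-weighted average: (1/5)·(11/5) + (1/5)·(-22/5) + (2/5)·(-4/5) + (1/5)·(-9/5) = -28/25.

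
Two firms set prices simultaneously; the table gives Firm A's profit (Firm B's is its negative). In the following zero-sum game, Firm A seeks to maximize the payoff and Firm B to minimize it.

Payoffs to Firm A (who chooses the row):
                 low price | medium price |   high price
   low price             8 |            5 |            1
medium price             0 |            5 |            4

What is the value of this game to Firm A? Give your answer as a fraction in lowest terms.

32/11

Column medium price is strictly dominated by high price for Firm B (it gives Firm A more in every row).
The remaining 2×2 game on (low price, medium price) × (low price, high price) has no saddle point. Let Firm A play low price with probability p; indifference gives 8p = p + 4(1−p), so p = 4/11.
Similarly Firm B's optimal q on low price is 3/11, and the value is 8·(3/11) + (1)·(8/11) = 32/11.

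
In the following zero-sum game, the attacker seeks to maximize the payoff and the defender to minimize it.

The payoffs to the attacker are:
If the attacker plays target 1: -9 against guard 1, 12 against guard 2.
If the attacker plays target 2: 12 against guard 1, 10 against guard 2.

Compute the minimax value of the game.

Row minima are -9 and 10, so the attacker's maximin is 10; column maxima are 12 and 12, so the defender's minimax is 12. These differ, so the equilibrium is in mixed strategies.
Let the attacker play target 1 with probability p. The defender is indifferent when −9p + 12(1−p) = 12p + 10(1−p), giving p = 2/23.
Let the defender play guard 1 with probability q. The attacker is indifferent when −9q + 12(1−q) = 12q + 10(1−q), giving q = 2/23.
The value is -9·(2/23) + (12)·(21/23) = 234/23.

234/23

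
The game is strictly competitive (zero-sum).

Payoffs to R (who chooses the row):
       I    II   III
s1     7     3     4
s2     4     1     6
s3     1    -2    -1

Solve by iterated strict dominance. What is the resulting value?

3

Row s3 is strictly dominated by row s1 (7>1, 3>-2, 4>-1); eliminate s3.
Column I is strictly dominated by II for C (3<7, 1<4); eliminate I.
Column III is strictly dominated by II for C (3<4, 1<6); eliminate III.
Row s2 is strictly dominated by row s1 (3>1); eliminate s2.
Only (s1, II) remains, with payoff 3.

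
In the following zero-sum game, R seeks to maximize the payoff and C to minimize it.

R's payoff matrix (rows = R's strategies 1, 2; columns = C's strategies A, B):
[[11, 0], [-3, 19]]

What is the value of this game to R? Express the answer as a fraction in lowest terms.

19/3

Row minima are 0 and -3, so R's maximin is 0; column maxima are 11 and 19, so C's minimax is 11. These differ, so the equilibrium is in mixed strategies.
Let R play 1 with probability p. C is indifferent when 11p − 3(1−p) = 19(1−p), giving p = 2/3.
Let C play A with probability q. R is indifferent when 11q = −3q + 19(1−q), giving q = 19/33.
The value is 11·(19/33) + (0)·(14/33) = 19/3.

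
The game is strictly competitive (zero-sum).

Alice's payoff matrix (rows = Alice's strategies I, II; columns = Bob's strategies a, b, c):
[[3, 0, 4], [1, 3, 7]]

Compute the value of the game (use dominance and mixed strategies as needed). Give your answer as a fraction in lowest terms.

9/5

Column c is strictly dominated by b for Bob (it gives Alice more in every row).
The remaining 2×2 game on (I, II) × (a, b) has no saddle point. Let Alice play I with probability p; indifference gives 3p + (1−p) = 3(1−p), so p = 2/5.
Similarly Bob's optimal q on a is 3/5, and the value is 3·(3/5) + (0)·(2/5) = 9/5.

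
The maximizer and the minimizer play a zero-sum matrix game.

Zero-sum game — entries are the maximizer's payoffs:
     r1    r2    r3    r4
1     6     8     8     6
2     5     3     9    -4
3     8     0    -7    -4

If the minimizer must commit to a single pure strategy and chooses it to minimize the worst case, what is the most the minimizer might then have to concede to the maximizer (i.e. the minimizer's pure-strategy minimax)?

The worst case (largest entry) in each column is r1: 8, r2: 8, r3: 9, r4: 6.
The best (smallest) of these is 6.

6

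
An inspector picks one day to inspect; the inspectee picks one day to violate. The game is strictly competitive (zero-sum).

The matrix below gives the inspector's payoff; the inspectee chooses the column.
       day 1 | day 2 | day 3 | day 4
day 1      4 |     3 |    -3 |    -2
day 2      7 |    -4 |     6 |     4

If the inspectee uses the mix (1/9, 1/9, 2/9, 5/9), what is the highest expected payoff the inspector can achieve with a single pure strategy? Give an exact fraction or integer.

day 1: (4)·(1/9) + (3)·(1/9) + (-3)·(2/9) + (-2)·(5/9) = -1.
day 2: (7)·(1/9) + (-4)·(1/9) + (6)·(2/9) + (4)·(5/9) = 35/9.
The best pure response is day 2 with expected payoff 35/9.

35/9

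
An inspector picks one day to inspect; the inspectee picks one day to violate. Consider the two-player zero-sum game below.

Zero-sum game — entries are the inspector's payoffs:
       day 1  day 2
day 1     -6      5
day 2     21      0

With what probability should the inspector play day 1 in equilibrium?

21/32

Row minima are -6 and 0, so the inspector's maximin is 0; column maxima are 21 and 5, so the inspectee's minimax is 5. These differ, so the equilibrium is in mixed strategies.
Let the inspector play day 1 with probability p. The inspectee is indifferent when −6p + 21(1−p) = 5p, giving p = 21/32.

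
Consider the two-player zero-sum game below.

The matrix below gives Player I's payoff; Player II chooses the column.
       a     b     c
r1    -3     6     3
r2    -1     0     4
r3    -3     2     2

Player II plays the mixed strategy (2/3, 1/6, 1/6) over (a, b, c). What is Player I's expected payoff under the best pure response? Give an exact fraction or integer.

r1: (-3)·(2/3) + (6)·(1/6) + (3)·(1/6) = -1/2.
r2: (-1)·(2/3) + (0)·(1/6) + (4)·(1/6) = 0.
r3: (-3)·(2/3) + (2)·(1/6) + (2)·(1/6) = -4/3.
The best pure response is r2 with expected payoff 0.

0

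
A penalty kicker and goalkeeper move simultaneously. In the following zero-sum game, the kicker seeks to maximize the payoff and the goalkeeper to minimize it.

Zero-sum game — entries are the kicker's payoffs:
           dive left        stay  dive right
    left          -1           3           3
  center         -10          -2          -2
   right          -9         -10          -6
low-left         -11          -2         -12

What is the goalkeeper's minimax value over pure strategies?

The worst case (largest entry) in each column is dive left: -1, stay: 3, dive right: 3.
The best (smallest) of these is -1.

-1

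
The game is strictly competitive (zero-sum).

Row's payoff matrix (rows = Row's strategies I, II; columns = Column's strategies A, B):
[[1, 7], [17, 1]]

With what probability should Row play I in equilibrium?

Row minima are 1 and 1, so Row's maximin is 1; column maxima are 17 and 7, so Column's minimax is 7. These differ, so the equilibrium is in mixed strategies.
Let Row play I with probability p. Column is indifferent when p + 17(1−p) = 7p + (1−p), giving p = 8/11.

8/11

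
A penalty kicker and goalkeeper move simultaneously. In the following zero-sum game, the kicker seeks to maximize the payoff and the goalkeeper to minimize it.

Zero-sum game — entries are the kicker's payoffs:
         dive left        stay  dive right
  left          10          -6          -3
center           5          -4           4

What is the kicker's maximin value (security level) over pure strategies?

The worst-case payoff for each row is left: -6, center: -4.
The best of these is -4.

-4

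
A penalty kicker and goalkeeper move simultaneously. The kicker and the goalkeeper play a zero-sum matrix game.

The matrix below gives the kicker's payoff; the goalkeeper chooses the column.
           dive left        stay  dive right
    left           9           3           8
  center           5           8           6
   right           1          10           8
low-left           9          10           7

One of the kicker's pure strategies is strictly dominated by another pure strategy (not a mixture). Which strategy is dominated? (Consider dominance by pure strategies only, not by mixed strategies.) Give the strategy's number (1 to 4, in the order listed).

Compare center with low-left: 9 > 5, 10 > 8, 7 > 6.
So low-left strictly dominates center for the kicker; center is strictly dominated.

2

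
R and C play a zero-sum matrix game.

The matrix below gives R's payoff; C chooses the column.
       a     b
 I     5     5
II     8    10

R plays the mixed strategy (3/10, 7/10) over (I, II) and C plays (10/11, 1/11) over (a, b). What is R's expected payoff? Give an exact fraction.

Against (10/11, 1/11), each row's expected payoff is I: 5; II: 90/11.
Taking the (3/10, 7/10)-weighted average: (3/10)·(5) + (7/10)·(90/11) = 159/22.

159/22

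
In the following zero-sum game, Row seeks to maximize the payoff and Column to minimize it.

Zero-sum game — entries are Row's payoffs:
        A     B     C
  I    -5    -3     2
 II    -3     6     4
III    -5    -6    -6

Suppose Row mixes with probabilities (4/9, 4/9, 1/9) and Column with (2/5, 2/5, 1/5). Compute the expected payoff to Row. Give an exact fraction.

-44/45

Against (2/5, 2/5, 1/5), each row's expected payoff is I: -14/5; II: 2; III: -28/5.
Taking the (4/9, 4/9, 1/9)-weighted average: (4/9)·(-14/5) + (4/9)·(2) + (1/9)·(-28/5) = -44/45.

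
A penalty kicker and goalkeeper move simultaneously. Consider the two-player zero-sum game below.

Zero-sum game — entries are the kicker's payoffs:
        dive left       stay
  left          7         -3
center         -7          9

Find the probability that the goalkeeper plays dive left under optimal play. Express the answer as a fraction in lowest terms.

Row minima are -3 and -7, so the kicker's maximin is -3; column maxima are 7 and 9, so the goalkeeper's minimax is 7. These differ, so the equilibrium is in mixed strategies.
Let the goalkeeper play dive left with probability q. The kicker is indifferent when 7q − 3(1−q) = −7q + 9(1−q), giving q = 6/13.

6/13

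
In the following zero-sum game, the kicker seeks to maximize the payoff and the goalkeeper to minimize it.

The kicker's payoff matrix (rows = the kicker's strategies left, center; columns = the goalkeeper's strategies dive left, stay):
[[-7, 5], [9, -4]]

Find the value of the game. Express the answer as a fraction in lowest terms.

Row minima are -7 and -4, so the kicker's maximin is -4; column maxima are 9 and 5, so the goalkeeper's minimax is 5. These differ, so the equilibrium is in mixed strategies.
Let the kicker play left with probability p. The goalkeeper is indifferent when −7p + 9(1−p) = 5p − 4(1−p), giving p = 13/25.
Let the goalkeeper play dive left with probability q. The kicker is indifferent when −7q + 5(1−q) = 9q − 4(1−q), giving q = 9/25.
The value is -7·(9/25) + (5)·(16/25) = 17/25.

17/25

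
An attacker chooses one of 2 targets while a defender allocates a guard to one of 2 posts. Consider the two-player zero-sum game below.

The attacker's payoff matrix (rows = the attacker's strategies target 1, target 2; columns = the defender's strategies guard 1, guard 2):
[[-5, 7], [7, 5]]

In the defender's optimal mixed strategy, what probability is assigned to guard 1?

1/7

Row minima are -5 and 5, so the attacker's maximin is 5; column maxima are 7 and 7, so the defender's minimax is 7. These differ, so the equilibrium is in mixed strategies.
Let the defender play guard 1 with probability q. The attacker is indifferent when −5q + 7(1−q) = 7q + 5(1−q), giving q = 1/7.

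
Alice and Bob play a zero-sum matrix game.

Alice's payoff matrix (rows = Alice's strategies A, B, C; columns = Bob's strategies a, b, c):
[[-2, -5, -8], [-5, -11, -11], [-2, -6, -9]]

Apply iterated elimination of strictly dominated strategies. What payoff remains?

-8

Column a is strictly dominated by b for Bob (-5<-2, -11<-5, -6<-2); eliminate a.
Row C is strictly dominated by row A (-5>-6, -8>-9); eliminate C.
Row B is strictly dominated by row A (-5>-11, -8>-11); eliminate B.
Column b is strictly dominated by c for Bob (-8<-5); eliminate b.
Only (A, c) remains, with payoff -8.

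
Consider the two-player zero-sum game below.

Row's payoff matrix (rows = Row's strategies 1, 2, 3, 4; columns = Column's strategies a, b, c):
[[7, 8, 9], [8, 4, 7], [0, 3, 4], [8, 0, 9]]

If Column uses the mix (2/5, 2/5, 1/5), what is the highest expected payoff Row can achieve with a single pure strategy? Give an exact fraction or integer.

39/5

1: (7)·(2/5) + (8)·(2/5) + (9)·(1/5) = 39/5.
2: (8)·(2/5) + (4)·(2/5) + (7)·(1/5) = 31/5.
3: (0)·(2/5) + (3)·(2/5) + (4)·(1/5) = 2.
4: (8)·(2/5) + (0)·(2/5) + (9)·(1/5) = 5.
The best pure response is 1 with expected payoff 39/5.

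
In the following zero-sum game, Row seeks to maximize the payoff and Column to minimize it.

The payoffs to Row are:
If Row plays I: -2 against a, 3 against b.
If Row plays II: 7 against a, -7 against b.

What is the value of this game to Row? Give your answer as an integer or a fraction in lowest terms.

7/19

Row minima are -2 and -7, so Row's maximin is -2; column maxima are 7 and 3, so Column's minimax is 3. These differ, so the equilibrium is in mixed strategies.
Let Row play I with probability p. Column is indifferent when −2p + 7(1−p) = 3p − 7(1−p), giving p = 14/19.
Let Column play a with probability q. Row is indifferent when −2q + 3(1−q) = 7q − 7(1−q), giving q = 10/19.
The value is -2·(10/19) + (3)·(9/19) = 7/19.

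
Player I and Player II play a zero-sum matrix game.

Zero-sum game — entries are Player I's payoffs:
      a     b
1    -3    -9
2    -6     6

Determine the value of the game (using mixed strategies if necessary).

Row minima are -9 and -6, so Player I's maximin is -6; column maxima are -3 and 6, so Player II's minimax is -3. These differ, so the equilibrium is in mixed strategies.
Let Player I play 1 with probability p. Player II is indifferent when −3p − 6(1−p) = −9p + 6(1−p), giving p = 2/3.
Let Player II play a with probability q. Player I is indifferent when −3q − 9(1−q) = −6q + 6(1−q), giving q = 5/6.
The value is -3·(5/6) + (-9)·(1/6) = -4.

-4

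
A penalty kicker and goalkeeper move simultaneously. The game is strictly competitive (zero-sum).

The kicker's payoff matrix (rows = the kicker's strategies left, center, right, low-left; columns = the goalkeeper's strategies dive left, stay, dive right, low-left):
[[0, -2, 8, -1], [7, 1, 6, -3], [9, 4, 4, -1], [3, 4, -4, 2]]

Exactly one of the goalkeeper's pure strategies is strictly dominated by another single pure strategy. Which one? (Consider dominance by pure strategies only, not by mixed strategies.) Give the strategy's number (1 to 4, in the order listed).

1

The goalkeeper prefers columns that give the kicker less. Compare dive left with low-left: -1 < 0, -3 < 7, -1 < 9, 2 < 3.
So low-left strictly dominates dive left for the goalkeeper; dive left is strictly dominated.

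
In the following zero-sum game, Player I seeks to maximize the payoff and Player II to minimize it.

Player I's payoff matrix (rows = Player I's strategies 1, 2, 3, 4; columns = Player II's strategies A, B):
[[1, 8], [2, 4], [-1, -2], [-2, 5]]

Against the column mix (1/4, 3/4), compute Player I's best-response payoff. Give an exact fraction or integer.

1: (1)·(1/4) + (8)·(3/4) = 25/4.
2: (2)·(1/4) + (4)·(3/4) = 7/2.
3: (-1)·(1/4) + (-2)·(3/4) = -7/4.
4: (-2)·(1/4) + (5)·(3/4) = 13/4.
The best pure response is 1 with expected payoff 25/4.

25/4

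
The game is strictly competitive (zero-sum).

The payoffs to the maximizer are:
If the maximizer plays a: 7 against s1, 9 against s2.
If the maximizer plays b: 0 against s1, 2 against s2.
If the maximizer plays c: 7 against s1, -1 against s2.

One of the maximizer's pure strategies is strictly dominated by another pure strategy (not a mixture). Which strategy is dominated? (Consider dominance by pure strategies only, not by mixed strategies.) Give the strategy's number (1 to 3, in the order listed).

2

Compare b with a: 7 > 0, 9 > 2.
So a strictly dominates b for the maximizer; b is strictly dominated.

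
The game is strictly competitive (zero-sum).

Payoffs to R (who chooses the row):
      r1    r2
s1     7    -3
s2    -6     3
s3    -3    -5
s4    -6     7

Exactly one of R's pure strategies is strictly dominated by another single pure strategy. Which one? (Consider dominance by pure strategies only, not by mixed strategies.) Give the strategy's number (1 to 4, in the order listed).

3

Compare s3 with s1: 7 > -3, -3 > -5.
So s1 strictly dominates s3 for R; s3 is strictly dominated.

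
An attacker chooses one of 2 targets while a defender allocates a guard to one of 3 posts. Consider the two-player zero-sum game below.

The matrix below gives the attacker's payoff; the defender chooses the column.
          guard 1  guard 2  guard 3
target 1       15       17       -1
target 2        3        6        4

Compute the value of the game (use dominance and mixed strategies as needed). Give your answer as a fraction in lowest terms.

Column guard 2 is strictly dominated by guard 1 for the defender (it gives the attacker more in every row).
The remaining 2×2 game on (target 1, target 2) × (guard 1, guard 3) has no saddle point. Let the attacker play target 1 with probability p; indifference gives 15p + 3(1−p) = −p + 4(1−p), so p = 1/17.
Similarly the defender's optimal q on guard 1 is 5/17, and the value is 15·(5/17) + (-1)·(12/17) = 63/17.

63/17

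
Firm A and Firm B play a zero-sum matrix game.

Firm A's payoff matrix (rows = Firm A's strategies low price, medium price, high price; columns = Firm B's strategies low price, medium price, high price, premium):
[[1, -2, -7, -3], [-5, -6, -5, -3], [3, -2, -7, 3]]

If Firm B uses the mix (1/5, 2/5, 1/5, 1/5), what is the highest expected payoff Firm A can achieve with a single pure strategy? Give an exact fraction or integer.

low price: (1)·(1/5) + (-2)·(2/5) + (-7)·(1/5) + (-3)·(1/5) = -13/5.
medium price: (-5)·(1/5) + (-6)·(2/5) + (-5)·(1/5) + (-3)·(1/5) = -5.
high price: (3)·(1/5) + (-2)·(2/5) + (-7)·(1/5) + (3)·(1/5) = -1.
The best pure response is high price with expected payoff -1.

-1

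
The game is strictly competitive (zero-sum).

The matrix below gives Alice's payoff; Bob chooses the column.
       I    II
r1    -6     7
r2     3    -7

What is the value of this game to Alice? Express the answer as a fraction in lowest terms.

-21/23

Row minima are -6 and -7, so Alice's maximin is -6; column maxima are 3 and 7, so Bob's minimax is 3. These differ, so the equilibrium is in mixed strategies.
Let Alice play r1 with probability p. Bob is indifferent when −6p + 3(1−p) = 7p − 7(1−p), giving p = 10/23.
Let Bob play I with probability q. Alice is indifferent when −6q + 7(1−q) = 3q − 7(1−q), giving q = 14/23.
The value is -6·(14/23) + (7)·(9/23) = -21/23.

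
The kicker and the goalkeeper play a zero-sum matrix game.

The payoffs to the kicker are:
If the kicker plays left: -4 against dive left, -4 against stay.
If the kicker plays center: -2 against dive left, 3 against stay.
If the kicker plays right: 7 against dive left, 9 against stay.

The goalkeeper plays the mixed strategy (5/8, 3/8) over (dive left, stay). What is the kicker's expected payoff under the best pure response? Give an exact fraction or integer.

left: (-4)·(5/8) + (-4)·(3/8) = -4.
center: (-2)·(5/8) + (3)·(3/8) = -1/8.
right: (7)·(5/8) + (9)·(3/8) = 31/4.
The best pure response is right with expected payoff 31/4.

31/4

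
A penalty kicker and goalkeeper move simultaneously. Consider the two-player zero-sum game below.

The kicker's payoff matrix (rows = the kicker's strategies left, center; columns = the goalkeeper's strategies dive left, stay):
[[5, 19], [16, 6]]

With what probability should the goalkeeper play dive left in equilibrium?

Row minima are 5 and 6, so the kicker's maximin is 6; column maxima are 16 and 19, so the goalkeeper's minimax is 16. These differ, so the equilibrium is in mixed strategies.
Let the goalkeeper play dive left with probability q. The kicker is indifferent when 5q + 19(1−q) = 16q + 6(1−q), giving q = 13/24.

13/24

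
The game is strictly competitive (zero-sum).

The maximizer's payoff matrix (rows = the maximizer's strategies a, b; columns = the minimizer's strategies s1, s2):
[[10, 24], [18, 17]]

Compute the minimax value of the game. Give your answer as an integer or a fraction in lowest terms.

262/15

Row minima are 10 and 17, so the maximizer's maximin is 17; column maxima are 18 and 24, so the minimizer's minimax is 18. These differ, so the equilibrium is in mixed strategies.
Let the maximizer play a with probability p. The minimizer is indifferent when 10p + 18(1−p) = 24p + 17(1−p), giving p = 1/15.
Let the minimizer play s1 with probability q. The maximizer is indifferent when 10q + 24(1−q) = 18q + 17(1−q), giving q = 7/15.
The value is 10·(7/15) + (24)·(8/15) = 262/15.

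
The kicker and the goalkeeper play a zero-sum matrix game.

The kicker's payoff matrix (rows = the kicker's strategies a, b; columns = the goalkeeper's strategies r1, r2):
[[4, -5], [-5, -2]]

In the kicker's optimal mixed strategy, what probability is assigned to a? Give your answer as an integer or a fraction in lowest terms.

1/4

Row minima are -5 and -5, so the kicker's maximin is -5; column maxima are 4 and -2, so the goalkeeper's minimax is -2. These differ, so the equilibrium is in mixed strategies.
Let the kicker play a with probability p. The goalkeeper is indifferent when 4p − 5(1−p) = −5p − 2(1−p), giving p = 1/4.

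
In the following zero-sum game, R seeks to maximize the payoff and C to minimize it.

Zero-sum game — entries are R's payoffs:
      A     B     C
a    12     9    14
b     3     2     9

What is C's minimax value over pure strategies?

9

The worst case (largest entry) in each column is A: 12, B: 9, C: 14.
The best (smallest) of these is 9.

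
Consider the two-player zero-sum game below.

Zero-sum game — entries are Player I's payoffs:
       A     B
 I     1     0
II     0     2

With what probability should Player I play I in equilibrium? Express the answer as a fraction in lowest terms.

2/3

Row minima are 0 and 0, so Player I's maximin is 0; column maxima are 1 and 2, so Player II's minimax is 1. These differ, so the equilibrium is in mixed strategies.
Let Player I play I with probability p. Player II is indifferent when p = 2(1−p), giving p = 2/3.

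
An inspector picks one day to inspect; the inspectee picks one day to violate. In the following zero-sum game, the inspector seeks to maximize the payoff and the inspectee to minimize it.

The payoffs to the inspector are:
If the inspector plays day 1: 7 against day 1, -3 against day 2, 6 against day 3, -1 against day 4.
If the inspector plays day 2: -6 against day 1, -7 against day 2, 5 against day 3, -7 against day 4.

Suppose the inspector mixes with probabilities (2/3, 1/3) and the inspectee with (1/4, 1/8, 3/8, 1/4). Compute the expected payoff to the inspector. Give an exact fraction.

3/2

Against (1/4, 1/8, 3/8, 1/4), each row's expected payoff is day 1: 27/8; day 2: -9/4.
Taking the (2/3, 1/3)-weighted average: (2/3)·(27/8) + (1/3)·(-9/4) = 3/2.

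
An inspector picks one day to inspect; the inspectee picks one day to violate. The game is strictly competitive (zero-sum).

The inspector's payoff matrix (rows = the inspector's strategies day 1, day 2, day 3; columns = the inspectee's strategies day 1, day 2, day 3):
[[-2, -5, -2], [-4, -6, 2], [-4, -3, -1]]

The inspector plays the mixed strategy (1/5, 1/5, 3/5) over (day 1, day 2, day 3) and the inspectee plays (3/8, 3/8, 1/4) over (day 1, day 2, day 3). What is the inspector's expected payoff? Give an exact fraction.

Against (3/8, 3/8, 1/4), each row's expected payoff is day 1: -25/8; day 2: -13/4; day 3: -23/8.
Taking the (1/5, 1/5, 3/5)-weighted average: (1/5)·(-25/8) + (1/5)·(-13/4) + (3/5)·(-23/8) = -3.

-3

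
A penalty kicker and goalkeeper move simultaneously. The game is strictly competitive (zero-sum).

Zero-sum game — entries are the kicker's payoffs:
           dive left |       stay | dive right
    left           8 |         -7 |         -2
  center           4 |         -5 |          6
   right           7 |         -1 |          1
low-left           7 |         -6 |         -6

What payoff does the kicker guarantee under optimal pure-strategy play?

Row minima: -7, -5, -1, -6 → the kicker's maximin is -1.
Column maxima: 8, -1, 6 → the goalkeeper's minimax is -1.
They coincide at (right, stay), so the value is -1.

-1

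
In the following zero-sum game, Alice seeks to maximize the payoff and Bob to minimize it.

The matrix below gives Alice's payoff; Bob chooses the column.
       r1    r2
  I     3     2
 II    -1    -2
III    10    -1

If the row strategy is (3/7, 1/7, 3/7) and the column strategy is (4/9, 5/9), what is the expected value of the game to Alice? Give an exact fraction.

Against (4/9, 5/9), each row's expected payoff is I: 22/9; II: -14/9; III: 35/9.
Taking the (3/7, 1/7, 3/7)-weighted average: (3/7)·(22/9) + (1/7)·(-14/9) + (3/7)·(35/9) = 157/63.

157/63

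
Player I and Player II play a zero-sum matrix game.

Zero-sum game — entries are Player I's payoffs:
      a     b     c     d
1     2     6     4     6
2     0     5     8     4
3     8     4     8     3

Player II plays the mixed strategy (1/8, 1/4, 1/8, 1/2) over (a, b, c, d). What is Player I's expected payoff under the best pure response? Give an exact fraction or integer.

21/4

1: (2)·(1/8) + (6)·(1/4) + (4)·(1/8) + (6)·(1/2) = 21/4.
2: (0)·(1/8) + (5)·(1/4) + (8)·(1/8) + (4)·(1/2) = 17/4.
3: (8)·(1/8) + (4)·(1/4) + (8)·(1/8) + (3)·(1/2) = 9/2.
The best pure response is 1 with expected payoff 21/4.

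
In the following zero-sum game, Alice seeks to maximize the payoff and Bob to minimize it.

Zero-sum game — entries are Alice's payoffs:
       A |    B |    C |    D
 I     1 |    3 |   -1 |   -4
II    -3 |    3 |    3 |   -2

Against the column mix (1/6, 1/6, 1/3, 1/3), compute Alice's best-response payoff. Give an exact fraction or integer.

I: (1)·(1/6) + (3)·(1/6) + (-1)·(1/3) + (-4)·(1/3) = -1.
II: (-3)·(1/6) + (3)·(1/6) + (3)·(1/3) + (-2)·(1/3) = 1/3.
The best pure response is II with expected payoff 1/3.

1/3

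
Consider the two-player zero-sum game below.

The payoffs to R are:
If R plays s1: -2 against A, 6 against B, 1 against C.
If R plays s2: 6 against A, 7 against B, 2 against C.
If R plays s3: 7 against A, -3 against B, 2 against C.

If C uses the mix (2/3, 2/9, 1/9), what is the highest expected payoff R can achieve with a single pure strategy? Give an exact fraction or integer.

52/9

s1: (-2)·(2/3) + (6)·(2/9) + (1)·(1/9) = 1/9.
s2: (6)·(2/3) + (7)·(2/9) + (2)·(1/9) = 52/9.
s3: (7)·(2/3) + (-3)·(2/9) + (2)·(1/9) = 38/9.
The best pure response is s2 with expected payoff 52/9.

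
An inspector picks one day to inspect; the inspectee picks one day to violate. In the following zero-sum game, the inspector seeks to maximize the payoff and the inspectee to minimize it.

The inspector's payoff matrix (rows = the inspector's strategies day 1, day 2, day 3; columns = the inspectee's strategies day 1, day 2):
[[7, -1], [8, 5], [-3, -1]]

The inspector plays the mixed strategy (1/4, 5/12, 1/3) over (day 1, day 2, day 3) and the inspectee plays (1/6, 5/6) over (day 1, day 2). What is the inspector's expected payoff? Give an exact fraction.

Against (1/6, 5/6), each row's expected payoff is day 1: 1/3; day 2: 11/2; day 3: -4/3.
Taking the (1/4, 5/12, 1/3)-weighted average: (1/4)·(1/3) + (5/12)·(11/2) + (1/3)·(-4/3) = 139/72.

139/72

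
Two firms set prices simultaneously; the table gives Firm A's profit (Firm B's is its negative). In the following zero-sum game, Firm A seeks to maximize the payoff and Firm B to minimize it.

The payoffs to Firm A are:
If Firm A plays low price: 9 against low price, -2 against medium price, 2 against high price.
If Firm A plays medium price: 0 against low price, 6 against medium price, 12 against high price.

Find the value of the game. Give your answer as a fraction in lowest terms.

Column high price is strictly dominated by medium price for Firm B (it gives Firm A more in every row).
The remaining 2×2 game on (low price, medium price) × (low price, medium price) has no saddle point. Let Firm A play low price with probability p; indifference gives 9p = −2p + 6(1−p), so p = 6/17.
Similarly Firm B's optimal q on low price is 8/17, and the value is 9·(8/17) + (-2)·(9/17) = 54/17.

54/17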